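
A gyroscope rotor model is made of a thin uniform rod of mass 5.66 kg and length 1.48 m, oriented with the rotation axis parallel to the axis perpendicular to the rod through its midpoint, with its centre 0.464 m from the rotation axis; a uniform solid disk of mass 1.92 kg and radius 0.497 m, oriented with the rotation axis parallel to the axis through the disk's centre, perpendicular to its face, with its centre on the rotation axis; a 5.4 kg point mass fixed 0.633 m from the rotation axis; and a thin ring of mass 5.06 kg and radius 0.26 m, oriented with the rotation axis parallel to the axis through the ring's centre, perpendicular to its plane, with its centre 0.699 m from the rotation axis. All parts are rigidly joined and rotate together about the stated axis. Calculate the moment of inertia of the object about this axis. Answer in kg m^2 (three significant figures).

Thin rod: I_cm = (1/12)ML² = (1/12)(5.66)(1.48)² = 1.0331 kg m^2; centre at d = 0.464 m, so the parallel axis theorem gives I = 1.0331 + (5.66)(0.464)² = 2.2517 kg m^2.
Solid disk: I_cm = (1/2)MR² = (1/2)(1.92)(0.497)² = 0.23713 kg m^2; axis through the centre, so I = 0.23713 kg m^2.
Point mass: I_cm = 0; centre at d = 0.633 m, so the parallel axis theorem gives I = 0 + (5.4)(0.633)² = 2.1637 kg m^2.
Thin ring: I_cm = MR² = (5.06)(0.26)² = 0.34206 kg m^2; centre at d = 0.699 m, so the parallel axis theorem gives I = 0.34206 + (5.06)(0.699)² = 2.8144 kg m^2.
Total I = 2.2517 + 0.23713 + 2.1637 + 2.8144 = 7.4669 kg m^2.

7.47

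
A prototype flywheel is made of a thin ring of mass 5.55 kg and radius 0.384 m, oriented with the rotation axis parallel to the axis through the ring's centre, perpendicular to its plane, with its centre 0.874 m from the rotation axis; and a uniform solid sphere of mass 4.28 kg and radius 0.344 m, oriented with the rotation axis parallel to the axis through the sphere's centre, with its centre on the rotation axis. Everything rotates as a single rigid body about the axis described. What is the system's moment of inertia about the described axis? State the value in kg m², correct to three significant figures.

Thin ring: I_cm = MR² = (5.55)(0.384)² = 0.81838 kg m²; centre at d = 0.874 m, so the parallel axis theorem gives I = 0.81838 + (5.55)(0.874)² = 5.0579 kg m².
Solid sphere: I_cm = (2/5)MR² = (2/5)(4.28)(0.344)² = 0.20259 kg m²; axis through the centre, so I = 0.20259 kg m².
Total I = 5.0579 + 0.20259 = 5.2605 kg m².

5.26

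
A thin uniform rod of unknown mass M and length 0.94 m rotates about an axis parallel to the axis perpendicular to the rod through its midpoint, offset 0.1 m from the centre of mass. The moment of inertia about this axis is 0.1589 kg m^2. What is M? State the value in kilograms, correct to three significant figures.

1.90

I = I_cm + Md² = (1/12)ML² + Md² = M·[0.0833333·(0.94)² + (0.1)²] = M·0.083633.
So M = 0.1589 / 0.083633 = 1.9 kg.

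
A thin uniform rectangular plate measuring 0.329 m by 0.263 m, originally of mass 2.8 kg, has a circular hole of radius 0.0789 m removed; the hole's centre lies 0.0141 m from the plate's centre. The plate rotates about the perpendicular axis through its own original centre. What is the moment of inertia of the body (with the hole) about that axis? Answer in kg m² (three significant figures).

Unpierced body about its centre: I₀ = (1/12)M(a²+b²) = (1/12)(2.8)[(0.329)² + (0.263)²] = 0.041396 kg m².
The removed disk has mass m = M·πr²/(ab) = (2.8)·π(0.0789)²/(0.329·0.263) = 0.63286 kg (same uniform areal density).
Its moment of inertia about the rotation axis (parallel-axis theorem): I_hole = (1/2)mr² + md² = (1/2)(0.63286)(0.0789)² + (0.63286)(0.0141)² = 0.0020957 kg m².
Treating the hole as negative mass, I = I₀ − I_hole = 0.041396 − 0.0020957 = 0.0393 kg m².

0.0393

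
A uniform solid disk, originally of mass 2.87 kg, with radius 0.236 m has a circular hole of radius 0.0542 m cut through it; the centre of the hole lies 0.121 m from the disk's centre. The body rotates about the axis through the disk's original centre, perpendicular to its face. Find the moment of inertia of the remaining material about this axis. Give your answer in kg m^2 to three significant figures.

Unpierced body about its centre: I₀ = (1/2)MR² = (1/2)(2.87)(0.236)² = 0.079924 kg m^2.
The removed disk has mass m = M·(r/R)² = (2.87)(0.0542/0.236)² = 0.15138 kg (same uniform areal density).
Its moment of inertia about the rotation axis (parallel-axis theorem): I_hole = (1/2)mr² + md² = (1/2)(0.15138)(0.0542)² + (0.15138)(0.121)² = 0.0024386 kg m^2.
Treating the hole as negative mass, I = I₀ − I_hole = 0.079924 − 0.0024386 = 0.077485 kg m^2.

0.0775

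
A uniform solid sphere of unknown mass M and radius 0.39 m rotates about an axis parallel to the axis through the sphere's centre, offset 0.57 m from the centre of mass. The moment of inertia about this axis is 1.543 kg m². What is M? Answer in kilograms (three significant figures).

I = I_cm + Md² = (2/5)MR² + Md² = M·[0.4·(0.39)² + (0.57)²] = M·0.38574.
So M = 1.543 / 0.38574 = 4.0001 kg.

4.00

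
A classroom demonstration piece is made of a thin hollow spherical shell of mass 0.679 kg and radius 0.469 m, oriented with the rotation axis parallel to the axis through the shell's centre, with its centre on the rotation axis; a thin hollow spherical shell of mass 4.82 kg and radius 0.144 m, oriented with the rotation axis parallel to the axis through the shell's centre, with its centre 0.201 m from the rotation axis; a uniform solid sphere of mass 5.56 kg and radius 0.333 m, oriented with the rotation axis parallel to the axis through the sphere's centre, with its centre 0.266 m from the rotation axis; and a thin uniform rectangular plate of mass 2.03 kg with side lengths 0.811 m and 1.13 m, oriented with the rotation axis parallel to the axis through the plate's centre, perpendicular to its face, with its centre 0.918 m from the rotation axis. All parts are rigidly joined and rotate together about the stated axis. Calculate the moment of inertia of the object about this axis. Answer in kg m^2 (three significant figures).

3.04

Spherical shell: I_cm = (2/3)MR² = (2/3)(0.679)(0.469)² = 0.099569 kg m^2; axis through the centre, so I = 0.099569 kg m^2.
Spherical shell: I_cm = (2/3)MR² = (2/3)(4.82)(0.144)² = 0.066632 kg m^2; centre at d = 0.201 m, so I = I_cm + Md² gives I = 0.066632 + (4.82)(0.201)² = 0.26136 kg m^2.
Solid sphere: I_cm = (2/5)MR² = (2/5)(5.56)(0.333)² = 0.24662 kg m^2; centre at d = 0.266 m, so I = I_cm + Md² gives I = 0.24662 + (5.56)(0.266)² = 0.64002 kg m^2.
Rectangular plate: I_cm = (1/12)M(a²+b²) = (1/12)(2.03)[(0.811)² + (1.13)²] = 0.32727 kg m^2; centre at d = 0.918 m, so I = I_cm + Md² gives I = 0.32727 + (2.03)(0.918)² = 2.038 kg m^2.
Total I = 0.099569 + 0.26136 + 0.64002 + 2.038 = 3.039 kg m^2.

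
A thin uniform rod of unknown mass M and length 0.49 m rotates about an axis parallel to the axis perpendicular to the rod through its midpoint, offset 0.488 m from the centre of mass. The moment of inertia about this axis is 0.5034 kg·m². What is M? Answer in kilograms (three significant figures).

I = I_cm + Md² = (1/12)ML² + Md² = M·[0.0833333·(0.49)² + (0.488)²] = M·0.25815.
So M = 0.5034 / 0.25815 = 1.95 kg.

1.95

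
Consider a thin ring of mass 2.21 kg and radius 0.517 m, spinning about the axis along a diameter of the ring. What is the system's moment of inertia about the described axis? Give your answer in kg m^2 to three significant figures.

0.295

I_cm = (1/2)MR² = (1/2)(2.21)(0.517)² = 0.29535 kg m^2; axis through the centre, so I = 0.29535 kg m^2.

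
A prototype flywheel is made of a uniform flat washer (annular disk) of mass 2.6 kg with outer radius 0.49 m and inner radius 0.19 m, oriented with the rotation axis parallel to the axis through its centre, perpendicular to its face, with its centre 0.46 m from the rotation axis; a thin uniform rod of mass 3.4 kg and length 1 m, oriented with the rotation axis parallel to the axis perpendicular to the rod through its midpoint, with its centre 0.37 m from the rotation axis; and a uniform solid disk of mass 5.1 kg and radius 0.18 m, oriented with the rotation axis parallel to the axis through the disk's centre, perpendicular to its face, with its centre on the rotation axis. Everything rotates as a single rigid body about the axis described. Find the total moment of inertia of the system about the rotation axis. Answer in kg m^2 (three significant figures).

1.74

Annular disk: I_cm = (1/2)M(R²+r²) = (1/2)(2.6)[(0.49)² + (0.19)²] = 0.35906 kg m^2; centre at d = 0.46 m, so the parallel axis theorem gives I = 0.35906 + (2.6)(0.46)² = 0.90922 kg m^2.
Thin rod: I_cm = (1/12)ML² = (1/12)(3.4)(1)² = 0.28333 kg m^2; centre at d = 0.37 m, so the parallel axis theorem gives I = 0.28333 + (3.4)(0.37)² = 0.74879 kg m^2.
Solid disk: I_cm = (1/2)MR² = (1/2)(5.1)(0.18)² = 0.08262 kg m^2; axis through the centre, so I = 0.08262 kg m^2.
Total I = 0.90922 + 0.74879 + 0.08262 = 1.7406 kg m^2.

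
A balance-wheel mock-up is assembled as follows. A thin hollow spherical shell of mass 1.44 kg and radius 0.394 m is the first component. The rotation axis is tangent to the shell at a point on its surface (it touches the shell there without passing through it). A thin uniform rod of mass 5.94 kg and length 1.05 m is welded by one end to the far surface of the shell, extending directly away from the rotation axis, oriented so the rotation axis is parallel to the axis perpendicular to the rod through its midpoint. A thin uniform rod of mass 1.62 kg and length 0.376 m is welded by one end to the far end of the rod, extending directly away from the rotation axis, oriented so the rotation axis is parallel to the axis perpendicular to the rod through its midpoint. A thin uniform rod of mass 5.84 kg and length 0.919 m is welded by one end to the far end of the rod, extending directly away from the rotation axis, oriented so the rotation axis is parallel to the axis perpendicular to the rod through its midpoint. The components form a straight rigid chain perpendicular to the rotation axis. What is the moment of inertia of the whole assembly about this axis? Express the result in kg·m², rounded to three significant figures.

60.0

Spherical shell: I_cm = (2/3)MR² = (2/3)(1.44)(0.394)² = 0.14903 kg·m²; centre at d = 0.394 m, so the parallel axis theorem gives I = 0.14903 + (1.44)(0.394)² = 0.37257 kg·m².
Thin rod: I_cm = (1/12)ML² = (1/12)(5.94)(1.05)² = 0.54574 kg·m²; centre at d = 0.394 + 0.394 + 0.525 = 1.313 m, so the parallel axis theorem gives I = 0.54574 + (5.94)(1.313)² = 10.786 kg·m².
Thin rod: I_cm = (1/12)ML² = (1/12)(1.62)(0.376)² = 0.019086 kg·m²; centre at d = 0.394 + 0.394 + 0.525 + 0.525 + 0.188 = 2.026 m, so the parallel axis theorem gives I = 0.019086 + (1.62)(2.026)² = 6.6687 kg·m².
Thin rod: I_cm = (1/12)ML² = (1/12)(5.84)(0.919)² = 0.41102 kg·m²; centre at d = 0.394 + 0.394 + 0.525 + 0.525 + 0.188 + 0.188 + 0.4595 = 2.6735 m, so the parallel axis theorem gives I = 0.41102 + (5.84)(2.6735)² = 42.153 kg·m².
Total I = 0.37257 + 10.786 + 6.6687 + 42.153 = 59.98 kg·m².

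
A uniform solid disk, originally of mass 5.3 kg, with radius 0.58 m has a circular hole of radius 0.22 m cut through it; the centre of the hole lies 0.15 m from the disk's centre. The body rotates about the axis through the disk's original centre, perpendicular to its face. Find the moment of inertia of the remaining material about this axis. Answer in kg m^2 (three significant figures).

0.856

Unpierced body about its centre: I₀ = (1/2)MR² = (1/2)(5.3)(0.58)² = 0.89146 kg m^2.
The removed disk has mass m = M·(r/R)² = (5.3)(0.22/0.58)² = 0.76254 kg (same uniform areal density).
Its moment of inertia about the rotation axis (parallel-axis theorem): I_hole = (1/2)mr² + md² = (1/2)(0.76254)(0.22)² + (0.76254)(0.15)² = 0.035611 kg m^2.
Treating the hole as negative mass, I = I₀ − I_hole = 0.89146 − 0.035611 = 0.85585 kg m^2.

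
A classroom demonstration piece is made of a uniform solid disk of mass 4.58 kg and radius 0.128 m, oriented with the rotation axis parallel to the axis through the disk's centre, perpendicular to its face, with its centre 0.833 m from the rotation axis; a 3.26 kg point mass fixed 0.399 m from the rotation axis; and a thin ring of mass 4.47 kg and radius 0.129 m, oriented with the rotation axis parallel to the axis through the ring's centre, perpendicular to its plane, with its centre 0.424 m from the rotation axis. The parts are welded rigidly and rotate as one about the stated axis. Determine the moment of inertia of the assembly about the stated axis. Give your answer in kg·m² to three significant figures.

Solid disk: I_cm = (1/2)MR² = (1/2)(4.58)(0.128)² = 0.037519 kg·m²; centre at d = 0.833 m, so the parallel axis theorem gives I = 0.037519 + (4.58)(0.833)² = 3.2155 kg·m².
Point mass: I_cm = 0; centre at d = 0.399 m, so the parallel axis theorem gives I = 0 + (3.26)(0.399)² = 0.519 kg·m².
Thin ring: I_cm = MR² = (4.47)(0.129)² = 0.074385 kg·m²; centre at d = 0.424 m, so the parallel axis theorem gives I = 0.074385 + (4.47)(0.424)² = 0.87798 kg·m².
Total I = 3.2155 + 0.519 + 0.87798 = 4.6125 kg·m².

4.61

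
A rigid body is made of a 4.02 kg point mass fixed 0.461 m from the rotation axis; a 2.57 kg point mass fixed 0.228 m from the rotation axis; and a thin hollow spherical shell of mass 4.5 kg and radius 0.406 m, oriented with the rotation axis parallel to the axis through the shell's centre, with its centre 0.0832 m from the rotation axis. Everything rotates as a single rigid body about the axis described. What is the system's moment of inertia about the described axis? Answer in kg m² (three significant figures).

Point mass: I_cm = 0; centre at d = 0.461 m, so I = I_cm + Md² gives I = 0 + (4.02)(0.461)² = 0.85433 kg m².
Point mass: I_cm = 0; centre at d = 0.228 m, so I = I_cm + Md² gives I = 0 + (2.57)(0.228)² = 0.1336 kg m².
Spherical shell: I_cm = (2/3)MR² = (2/3)(4.5)(0.406)² = 0.49451 kg m²; centre at d = 0.0832 m, so I = I_cm + Md² gives I = 0.49451 + (4.5)(0.0832)² = 0.52566 kg m².
Total I = 0.85433 + 0.1336 + 0.52566 = 1.5136 kg m².

1.51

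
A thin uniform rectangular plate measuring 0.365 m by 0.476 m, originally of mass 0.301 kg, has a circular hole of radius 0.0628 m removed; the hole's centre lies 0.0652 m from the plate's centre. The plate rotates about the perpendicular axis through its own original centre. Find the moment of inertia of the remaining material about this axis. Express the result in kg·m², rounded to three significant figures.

Unpierced body about its centre: I₀ = (1/12)M(a²+b²) = (1/12)(0.301)[(0.365)² + (0.476)²] = 0.009025 kg·m².
The removed disk has mass m = M·πr²/(ab) = (0.301)·π(0.0628)²/(0.365·0.476) = 0.021465 kg (same uniform areal density).
Its moment of inertia about the rotation axis (parallel-axis theorem): I_hole = (1/2)mr² + md² = (1/2)(0.021465)(0.0628)² + (0.021465)(0.0652)² = 0.00013358 kg·m².
Treating the hole as negative mass, I = I₀ − I_hole = 0.009025 − 0.00013358 = 0.0088914 kg·m².

0.00889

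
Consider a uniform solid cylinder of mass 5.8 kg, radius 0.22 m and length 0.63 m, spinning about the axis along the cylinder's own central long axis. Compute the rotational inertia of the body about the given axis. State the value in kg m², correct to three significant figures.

I_cm = (1/2)MR² = (1/2)(5.8)(0.22)² = 0.14036 kg m²; axis through the centre, so I = 0.14036 kg m².

0.140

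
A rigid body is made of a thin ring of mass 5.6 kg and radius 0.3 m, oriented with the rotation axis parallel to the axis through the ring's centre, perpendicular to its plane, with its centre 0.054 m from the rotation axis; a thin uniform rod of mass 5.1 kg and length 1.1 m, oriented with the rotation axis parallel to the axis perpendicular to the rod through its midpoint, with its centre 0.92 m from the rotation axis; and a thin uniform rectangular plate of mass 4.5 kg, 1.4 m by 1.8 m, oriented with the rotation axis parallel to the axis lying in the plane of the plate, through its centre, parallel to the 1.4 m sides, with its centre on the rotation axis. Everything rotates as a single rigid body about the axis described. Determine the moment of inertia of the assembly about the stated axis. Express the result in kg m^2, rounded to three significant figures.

6.57

Thin ring: I_cm = MR² = (5.6)(0.3)² = 0.504 kg m^2; centre at d = 0.054 m, so I = I_cm + Md² gives I = 0.504 + (5.6)(0.054)² = 0.52033 kg m^2.
Thin rod: I_cm = (1/12)ML² = (1/12)(5.1)(1.1)² = 0.51425 kg m^2; centre at d = 0.92 m, so I = I_cm + Md² gives I = 0.51425 + (5.1)(0.92)² = 4.8309 kg m^2.
Rectangular plate: I_cm = (1/12)Mb² = (1/12)(4.5)(1.8)² = 1.215 kg m^2; axis through the centre, so I = 1.215 kg m^2.
Total I = 0.52033 + 4.8309 + 1.215 = 6.5662 kg m^2.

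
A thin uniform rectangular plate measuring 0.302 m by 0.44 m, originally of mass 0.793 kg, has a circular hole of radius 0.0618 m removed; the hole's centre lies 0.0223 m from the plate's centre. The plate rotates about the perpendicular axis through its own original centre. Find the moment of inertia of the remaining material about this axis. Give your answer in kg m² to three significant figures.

0.0186

Unpierced body about its centre: I₀ = (1/12)M(a²+b²) = (1/12)(0.793)[(0.302)² + (0.44)²] = 0.018821 kg m².
The removed disk has mass m = M·πr²/(ab) = (0.793)·π(0.0618)²/(0.302·0.44) = 0.071605 kg (same uniform areal density).
Its moment of inertia about the rotation axis (parallel-axis theorem): I_hole = (1/2)mr² + md² = (1/2)(0.071605)(0.0618)² + (0.071605)(0.0223)² = 0.00017235 kg m².
Treating the hole as negative mass, I = I₀ − I_hole = 0.018821 − 0.00017235 = 0.018648 kg m².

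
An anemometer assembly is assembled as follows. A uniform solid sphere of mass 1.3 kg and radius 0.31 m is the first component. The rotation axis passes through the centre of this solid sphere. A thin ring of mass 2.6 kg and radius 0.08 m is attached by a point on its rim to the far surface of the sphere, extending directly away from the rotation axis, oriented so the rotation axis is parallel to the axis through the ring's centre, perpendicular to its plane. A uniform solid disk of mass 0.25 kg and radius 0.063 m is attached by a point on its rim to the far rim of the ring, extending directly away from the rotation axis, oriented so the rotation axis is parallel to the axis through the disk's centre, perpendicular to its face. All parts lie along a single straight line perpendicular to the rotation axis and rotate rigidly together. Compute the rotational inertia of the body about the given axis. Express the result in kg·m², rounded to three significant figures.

0.534

Solid sphere: I_cm = (2/5)MR² = (2/5)(1.3)(0.31)² = 0.049972 kg·m²; axis through the centre, so I = 0.049972 kg·m².
Thin ring: I_cm = MR² = (2.6)(0.08)² = 0.01664 kg·m²; centre at d = 0.31 + 0.08 = 0.39 m, so I = I_cm + Md² gives I = 0.01664 + (2.6)(0.39)² = 0.4121 kg·m².
Solid disk: I_cm = (1/2)MR² = (1/2)(0.25)(0.063)² = 0.00049613 kg·m²; centre at d = 0.31 + 0.08 + 0.08 + 0.063 = 0.533 m, so I = I_cm + Md² gives I = 0.00049613 + (0.25)(0.533)² = 0.071518 kg·m².
Total I = 0.049972 + 0.4121 + 0.071518 = 0.53359 kg·m².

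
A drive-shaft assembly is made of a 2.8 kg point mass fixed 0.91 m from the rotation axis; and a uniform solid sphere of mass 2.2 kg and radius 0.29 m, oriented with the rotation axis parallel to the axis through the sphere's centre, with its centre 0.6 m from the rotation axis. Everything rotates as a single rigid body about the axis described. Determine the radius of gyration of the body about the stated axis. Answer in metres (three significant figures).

Point mass: I_cm = 0; centre at d = 0.91 m, so I = I_cm + Md² gives I = 0 + (2.8)(0.91)² = 2.3187 kg m^2.
Solid sphere: I_cm = (2/5)MR² = (2/5)(2.2)(0.29)² = 0.074008 kg m^2; centre at d = 0.6 m, so I = I_cm + Md² gives I = 0.074008 + (2.2)(0.6)² = 0.86601 kg m^2.
Total I = 3.1847 kg m^2; total mass M = 5 kg.
k = √(I/M) = √(3.1847/5) = 0.79808 m.

0.798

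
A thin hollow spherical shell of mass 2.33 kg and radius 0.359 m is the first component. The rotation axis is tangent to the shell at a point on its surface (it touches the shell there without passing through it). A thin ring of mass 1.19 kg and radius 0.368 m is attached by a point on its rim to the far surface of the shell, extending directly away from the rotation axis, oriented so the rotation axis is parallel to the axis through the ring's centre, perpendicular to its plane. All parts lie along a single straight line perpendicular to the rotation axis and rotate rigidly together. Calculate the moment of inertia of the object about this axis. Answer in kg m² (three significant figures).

Spherical shell: I_cm = (2/3)MR² = (2/3)(2.33)(0.359)² = 0.2002 kg m²; centre at d = 0.359 m, so I = I_cm + Md² gives I = 0.2002 + (2.33)(0.359)² = 0.50049 kg m².
Thin ring: I_cm = MR² = (1.19)(0.368)² = 0.16115 kg m²; centre at d = 0.359 + 0.359 + 0.368 = 1.086 m, so I = I_cm + Md² gives I = 0.16115 + (1.19)(1.086)² = 1.5646 kg m².
Total I = 0.50049 + 1.5646 = 2.0651 kg m².

2.07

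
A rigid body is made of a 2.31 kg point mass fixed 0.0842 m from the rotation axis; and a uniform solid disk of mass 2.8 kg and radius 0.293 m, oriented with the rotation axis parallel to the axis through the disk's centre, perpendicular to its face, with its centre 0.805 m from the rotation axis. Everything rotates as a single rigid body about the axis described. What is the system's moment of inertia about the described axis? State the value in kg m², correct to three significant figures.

Point mass: I_cm = 0; centre at d = 0.0842 m, so I = I_cm + Md² gives I = 0 + (2.31)(0.0842)² = 0.016377 kg m².
Solid disk: I_cm = (1/2)MR² = (1/2)(2.8)(0.293)² = 0.12019 kg m²; centre at d = 0.805 m, so I = I_cm + Md² gives I = 0.12019 + (2.8)(0.805)² = 1.9347 kg m².
Total I = 0.016377 + 1.9347 = 1.951 kg m².

1.95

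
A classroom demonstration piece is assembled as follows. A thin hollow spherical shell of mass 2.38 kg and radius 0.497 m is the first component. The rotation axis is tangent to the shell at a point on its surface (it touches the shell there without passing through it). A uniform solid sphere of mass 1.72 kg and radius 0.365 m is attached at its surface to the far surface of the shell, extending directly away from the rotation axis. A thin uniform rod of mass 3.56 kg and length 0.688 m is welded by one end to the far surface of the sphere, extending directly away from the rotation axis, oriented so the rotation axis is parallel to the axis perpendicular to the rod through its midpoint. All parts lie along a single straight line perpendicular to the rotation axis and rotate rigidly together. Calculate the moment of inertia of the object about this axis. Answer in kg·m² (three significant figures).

19.6

Spherical shell: I_cm = (2/3)MR² = (2/3)(2.38)(0.497)² = 0.39192 kg·m²; centre at d = 0.497 m, so the parallel axis theorem gives I = 0.39192 + (2.38)(0.497)² = 0.9798 kg·m².
Solid sphere: I_cm = (2/5)MR² = (2/5)(1.72)(0.365)² = 0.091659 kg·m²; centre at d = 0.497 + 0.497 + 0.365 = 1.359 m, so the parallel axis theorem gives I = 0.091659 + (1.72)(1.359)² = 3.2683 kg·m².
Thin rod: I_cm = (1/12)ML² = (1/12)(3.56)(0.688)² = 0.14043 kg·m²; centre at d = 0.497 + 0.497 + 0.365 + 0.365 + 0.344 = 2.068 m, so the parallel axis theorem gives I = 0.14043 + (3.56)(2.068)² = 15.365 kg·m².
Total I = 0.9798 + 3.2683 + 15.365 = 19.613 kg·m².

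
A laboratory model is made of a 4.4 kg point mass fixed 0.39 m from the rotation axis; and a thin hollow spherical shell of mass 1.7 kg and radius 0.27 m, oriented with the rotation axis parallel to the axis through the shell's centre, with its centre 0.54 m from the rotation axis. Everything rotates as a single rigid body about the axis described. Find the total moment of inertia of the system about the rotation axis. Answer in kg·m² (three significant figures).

1.25

Point mass: I_cm = 0; centre at d = 0.39 m, so the parallel axis theorem gives I = 0 + (4.4)(0.39)² = 0.66924 kg·m².
Spherical shell: I_cm = (2/3)MR² = (2/3)(1.7)(0.27)² = 0.08262 kg·m²; centre at d = 0.54 m, so the parallel axis theorem gives I = 0.08262 + (1.7)(0.54)² = 0.57834 kg·m².
Total I = 0.66924 + 0.57834 = 1.2476 kg·m².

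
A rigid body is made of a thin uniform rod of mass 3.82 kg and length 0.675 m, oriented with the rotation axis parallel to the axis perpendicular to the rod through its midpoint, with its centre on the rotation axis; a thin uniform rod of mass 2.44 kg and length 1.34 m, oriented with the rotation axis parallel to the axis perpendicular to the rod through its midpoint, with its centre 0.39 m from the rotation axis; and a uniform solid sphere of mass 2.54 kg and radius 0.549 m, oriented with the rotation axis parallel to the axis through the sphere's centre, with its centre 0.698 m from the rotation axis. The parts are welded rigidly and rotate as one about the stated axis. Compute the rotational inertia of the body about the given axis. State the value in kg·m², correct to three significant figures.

Thin rod: I_cm = (1/12)ML² = (1/12)(3.82)(0.675)² = 0.14504 kg·m²; axis through the centre, so I = 0.14504 kg·m².
Thin rod: I_cm = (1/12)ML² = (1/12)(2.44)(1.34)² = 0.36511 kg·m²; centre at d = 0.39 m, so the parallel axis theorem gives I = 0.36511 + (2.44)(0.39)² = 0.73623 kg·m².
Solid sphere: I_cm = (2/5)MR² = (2/5)(2.54)(0.549)² = 0.30622 kg·m²; centre at d = 0.698 m, so the parallel axis theorem gives I = 0.30622 + (2.54)(0.698)² = 1.5437 kg·m².
Total I = 0.14504 + 0.73623 + 1.5437 = 2.425 kg·m².

2.42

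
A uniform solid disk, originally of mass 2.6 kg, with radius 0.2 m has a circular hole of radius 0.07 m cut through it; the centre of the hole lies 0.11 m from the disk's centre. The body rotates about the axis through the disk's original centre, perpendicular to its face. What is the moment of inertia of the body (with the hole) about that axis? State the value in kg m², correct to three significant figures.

Unpierced body about its centre: I₀ = (1/2)MR² = (1/2)(2.6)(0.2)² = 0.052 kg m².
The removed disk has mass m = M·(r/R)² = (2.6)(0.07/0.2)² = 0.3185 kg (same uniform areal density).
Its moment of inertia about the rotation axis (parallel-axis theorem): I_hole = (1/2)mr² + md² = (1/2)(0.3185)(0.07)² + (0.3185)(0.11)² = 0.0046342 kg m².
Treating the hole as negative mass, I = I₀ − I_hole = 0.052 − 0.0046342 = 0.047366 kg m².

0.0474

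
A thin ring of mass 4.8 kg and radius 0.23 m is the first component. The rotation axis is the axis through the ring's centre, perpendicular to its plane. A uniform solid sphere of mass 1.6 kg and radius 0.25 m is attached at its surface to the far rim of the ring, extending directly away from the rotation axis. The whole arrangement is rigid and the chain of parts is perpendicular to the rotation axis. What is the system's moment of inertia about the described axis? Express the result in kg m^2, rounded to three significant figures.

Thin ring: I_cm = MR² = (4.8)(0.23)² = 0.25392 kg m^2; axis through the centre, so I = 0.25392 kg m^2.
Solid sphere: I_cm = (2/5)MR² = (2/5)(1.6)(0.25)² = 0.04 kg m^2; centre at d = 0.23 + 0.25 = 0.48 m, so I = I_cm + Md² gives I = 0.04 + (1.6)(0.48)² = 0.40864 kg m^2.
Total I = 0.25392 + 0.40864 = 0.66256 kg m^2.

0.663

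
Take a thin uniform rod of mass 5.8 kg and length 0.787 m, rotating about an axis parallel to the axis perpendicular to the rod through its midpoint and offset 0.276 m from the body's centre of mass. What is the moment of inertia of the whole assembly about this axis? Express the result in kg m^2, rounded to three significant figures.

I_cm = (1/12)ML² = (1/12)(5.8)(0.787)² = 0.29936 kg m^2; centre at d = 0.276 m, so I = I_cm + Md² gives I = 0.29936 + (5.8)(0.276)² = 0.74118 kg m^2.

0.741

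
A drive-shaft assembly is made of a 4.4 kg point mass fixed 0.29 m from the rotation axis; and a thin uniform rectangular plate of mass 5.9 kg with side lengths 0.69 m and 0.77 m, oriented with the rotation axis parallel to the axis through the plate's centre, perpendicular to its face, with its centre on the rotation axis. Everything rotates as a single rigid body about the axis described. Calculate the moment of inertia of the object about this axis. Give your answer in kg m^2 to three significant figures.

Point mass: I_cm = 0; centre at d = 0.29 m, so I = I_cm + Md² gives I = 0 + (4.4)(0.29)² = 0.37004 kg m^2.
Rectangular plate: I_cm = (1/12)M(a²+b²) = (1/12)(5.9)[(0.69)² + (0.77)²] = 0.52559 kg m^2; axis through the centre, so I = 0.52559 kg m^2.
Total I = 0.37004 + 0.52559 = 0.89563 kg m^2.

0.896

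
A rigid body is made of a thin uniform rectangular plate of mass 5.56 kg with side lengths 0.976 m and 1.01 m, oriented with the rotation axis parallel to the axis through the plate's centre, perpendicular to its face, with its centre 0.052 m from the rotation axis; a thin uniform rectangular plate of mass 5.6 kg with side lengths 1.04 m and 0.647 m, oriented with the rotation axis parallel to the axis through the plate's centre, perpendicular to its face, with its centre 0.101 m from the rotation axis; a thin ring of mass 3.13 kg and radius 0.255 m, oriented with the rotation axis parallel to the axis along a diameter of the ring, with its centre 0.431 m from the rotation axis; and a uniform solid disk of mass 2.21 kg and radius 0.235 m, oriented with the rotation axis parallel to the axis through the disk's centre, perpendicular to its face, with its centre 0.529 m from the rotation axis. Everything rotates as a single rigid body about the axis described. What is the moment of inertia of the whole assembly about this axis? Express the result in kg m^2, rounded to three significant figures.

Rectangular plate: I_cm = (1/12)M(a²+b²) = (1/12)(5.56)[(0.976)² + (1.01)²] = 0.91401 kg m^2; centre at d = 0.052 m, so the parallel axis theorem gives I = 0.91401 + (5.56)(0.052)² = 0.92904 kg m^2.
Rectangular plate: I_cm = (1/12)M(a²+b²) = (1/12)(5.6)[(1.04)² + (0.647)²] = 0.7001 kg m^2; centre at d = 0.101 m, so the parallel axis theorem gives I = 0.7001 + (5.6)(0.101)² = 0.75722 kg m^2.
Thin ring: I_cm = (1/2)MR² = (1/2)(3.13)(0.255)² = 0.10176 kg m^2; centre at d = 0.431 m, so the parallel axis theorem gives I = 0.10176 + (3.13)(0.431)² = 0.6832 kg m^2.
Solid disk: I_cm = (1/2)MR² = (1/2)(2.21)(0.235)² = 0.061024 kg m^2; centre at d = 0.529 m, so the parallel axis theorem gives I = 0.061024 + (2.21)(0.529)² = 0.67947 kg m^2.
Total I = 0.92904 + 0.75722 + 0.6832 + 0.67947 = 3.0489 kg m^2.

3.05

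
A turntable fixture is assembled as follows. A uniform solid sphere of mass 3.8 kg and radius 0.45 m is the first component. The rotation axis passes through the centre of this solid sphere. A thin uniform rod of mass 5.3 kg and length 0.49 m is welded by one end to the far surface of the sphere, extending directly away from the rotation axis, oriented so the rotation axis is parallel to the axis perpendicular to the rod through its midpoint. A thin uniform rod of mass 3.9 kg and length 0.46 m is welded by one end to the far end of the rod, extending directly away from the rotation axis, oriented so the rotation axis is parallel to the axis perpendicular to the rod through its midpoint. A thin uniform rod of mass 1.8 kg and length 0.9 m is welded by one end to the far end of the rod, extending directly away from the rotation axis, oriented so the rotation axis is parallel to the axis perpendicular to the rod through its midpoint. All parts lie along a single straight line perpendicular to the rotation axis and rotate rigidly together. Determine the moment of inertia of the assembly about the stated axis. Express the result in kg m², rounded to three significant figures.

Solid sphere: I_cm = (2/5)MR² = (2/5)(3.8)(0.45)² = 0.3078 kg m²; axis through the centre, so I = 0.3078 kg m².
Thin rod: I_cm = (1/12)ML² = (1/12)(5.3)(0.49)² = 0.10604 kg m²; centre at d = 0.45 + 0.245 = 0.695 m, so I = I_cm + Md² gives I = 0.10604 + (5.3)(0.695)² = 2.6661 kg m².
Thin rod: I_cm = (1/12)ML² = (1/12)(3.9)(0.46)² = 0.06877 kg m²; centre at d = 0.45 + 0.245 + 0.245 + 0.23 = 1.17 m, so I = I_cm + Md² gives I = 0.06877 + (3.9)(1.17)² = 5.4075 kg m².
Thin rod: I_cm = (1/12)ML² = (1/12)(1.8)(0.9)² = 0.1215 kg m²; centre at d = 0.45 + 0.245 + 0.245 + 0.23 + 0.23 + 0.45 = 1.85 m, so I = I_cm + Md² gives I = 0.1215 + (1.8)(1.85)² = 6.282 kg m².
Total I = 0.3078 + 2.6661 + 5.4075 + 6.282 = 14.663 kg m².

14.7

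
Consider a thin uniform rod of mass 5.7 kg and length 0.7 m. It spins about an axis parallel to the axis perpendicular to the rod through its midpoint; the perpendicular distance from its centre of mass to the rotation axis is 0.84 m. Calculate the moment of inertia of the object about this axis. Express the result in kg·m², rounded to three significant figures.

I_cm = (1/12)ML² = (1/12)(5.7)(0.7)² = 0.23275 kg·m²; centre at d = 0.84 m, so I = I_cm + Md² gives I = 0.23275 + (5.7)(0.84)² = 4.2547 kg·m².

4.25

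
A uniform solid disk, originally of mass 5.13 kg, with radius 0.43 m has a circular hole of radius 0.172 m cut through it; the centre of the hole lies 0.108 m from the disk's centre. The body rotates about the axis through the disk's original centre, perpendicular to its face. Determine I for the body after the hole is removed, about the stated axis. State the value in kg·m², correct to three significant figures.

0.453

Unpierced body about its centre: I₀ = (1/2)MR² = (1/2)(5.13)(0.43)² = 0.47427 kg·m².
The removed disk has mass m = M·(r/R)² = (5.13)(0.172/0.43)² = 0.8208 kg (same uniform areal density).
Its moment of inertia about the rotation axis (parallel-axis theorem): I_hole = (1/2)mr² + md² = (1/2)(0.8208)(0.172)² + (0.8208)(0.108)² = 0.021715 kg·m².
Treating the hole as negative mass, I = I₀ − I_hole = 0.47427 − 0.021715 = 0.45255 kg·m².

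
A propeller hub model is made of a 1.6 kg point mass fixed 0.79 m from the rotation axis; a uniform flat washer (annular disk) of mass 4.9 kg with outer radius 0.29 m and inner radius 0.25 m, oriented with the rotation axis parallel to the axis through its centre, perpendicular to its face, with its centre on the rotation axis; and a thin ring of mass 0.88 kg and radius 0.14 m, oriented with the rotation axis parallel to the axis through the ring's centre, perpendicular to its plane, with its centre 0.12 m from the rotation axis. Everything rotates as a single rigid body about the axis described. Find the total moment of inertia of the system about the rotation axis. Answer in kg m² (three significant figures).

1.39

Point mass: I_cm = 0; centre at d = 0.79 m, so I = I_cm + Md² gives I = 0 + (1.6)(0.79)² = 0.99856 kg m².
Annular disk: I_cm = (1/2)M(R²+r²) = (1/2)(4.9)[(0.29)² + (0.25)²] = 0.35917 kg m²; axis through the centre, so I = 0.35917 kg m².
Thin ring: I_cm = MR² = (0.88)(0.14)² = 0.017248 kg m²; centre at d = 0.12 m, so I = I_cm + Md² gives I = 0.017248 + (0.88)(0.12)² = 0.02992 kg m².
Total I = 0.99856 + 0.35917 + 0.02992 = 1.3877 kg m².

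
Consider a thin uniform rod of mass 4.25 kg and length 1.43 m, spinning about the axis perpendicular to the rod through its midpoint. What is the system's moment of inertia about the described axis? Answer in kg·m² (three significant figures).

0.724

I_cm = (1/12)ML² = (1/12)(4.25)(1.43)² = 0.72424 kg·m²; axis through the centre, so I = 0.72424 kg·m².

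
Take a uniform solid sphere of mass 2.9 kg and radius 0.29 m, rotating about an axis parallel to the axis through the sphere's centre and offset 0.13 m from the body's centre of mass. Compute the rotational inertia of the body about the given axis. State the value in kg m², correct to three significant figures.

0.147

I_cm = (2/5)MR² = (2/5)(2.9)(0.29)² = 0.097556 kg m²; centre at d = 0.13 m, so I = I_cm + Md² gives I = 0.097556 + (2.9)(0.13)² = 0.14657 kg m².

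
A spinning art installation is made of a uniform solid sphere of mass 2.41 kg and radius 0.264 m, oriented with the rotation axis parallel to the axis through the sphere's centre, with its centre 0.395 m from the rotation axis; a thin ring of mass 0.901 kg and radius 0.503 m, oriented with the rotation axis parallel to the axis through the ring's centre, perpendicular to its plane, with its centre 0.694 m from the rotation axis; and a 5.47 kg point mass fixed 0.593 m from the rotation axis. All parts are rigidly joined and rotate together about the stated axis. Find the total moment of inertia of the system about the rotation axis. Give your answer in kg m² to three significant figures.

3.03

Solid sphere: I_cm = (2/5)MR² = (2/5)(2.41)(0.264)² = 0.067187 kg m²; centre at d = 0.395 m, so I = I_cm + Md² gives I = 0.067187 + (2.41)(0.395)² = 0.44321 kg m².
Thin ring: I_cm = MR² = (0.901)(0.503)² = 0.22796 kg m²; centre at d = 0.694 m, so I = I_cm + Md² gives I = 0.22796 + (0.901)(0.694)² = 0.66192 kg m².
Point mass: I_cm = 0; centre at d = 0.593 m, so I = I_cm + Md² gives I = 0 + (5.47)(0.593)² = 1.9235 kg m².
Total I = 0.44321 + 0.66192 + 1.9235 = 3.0286 kg m².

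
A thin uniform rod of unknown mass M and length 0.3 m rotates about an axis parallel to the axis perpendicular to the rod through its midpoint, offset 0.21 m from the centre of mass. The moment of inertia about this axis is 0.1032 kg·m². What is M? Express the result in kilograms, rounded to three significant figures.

2.00

I = I_cm + Md² = (1/12)ML² + Md² = M·[0.0833333·(0.3)² + (0.21)²] = M·0.0516.
So M = 0.1032 / 0.0516 = 2 kg.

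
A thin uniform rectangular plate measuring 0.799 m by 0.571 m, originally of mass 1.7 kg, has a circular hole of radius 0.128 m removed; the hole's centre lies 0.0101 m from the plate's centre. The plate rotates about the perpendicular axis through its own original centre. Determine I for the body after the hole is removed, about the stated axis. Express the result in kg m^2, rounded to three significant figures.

0.135

Unpierced body about its centre: I₀ = (1/12)M(a²+b²) = (1/12)(1.7)[(0.799)² + (0.571)²] = 0.13663 kg m^2.
The removed disk has mass m = M·πr²/(ab) = (1.7)·π(0.128)²/(0.799·0.571) = 0.19179 kg (same uniform areal density).
Its moment of inertia about the rotation axis (parallel-axis theorem): I_hole = (1/2)mr² + md² = (1/2)(0.19179)(0.128)² + (0.19179)(0.0101)² = 0.0015907 kg m^2.
Treating the hole as negative mass, I = I₀ − I_hole = 0.13663 − 0.0015907 = 0.13504 kg m^2.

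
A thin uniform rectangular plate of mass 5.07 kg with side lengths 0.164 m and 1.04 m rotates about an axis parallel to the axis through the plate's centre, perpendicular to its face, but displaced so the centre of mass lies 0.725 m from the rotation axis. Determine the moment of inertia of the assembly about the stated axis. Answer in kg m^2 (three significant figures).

3.13

I_cm = (1/12)M(a²+b²) = (1/12)(5.07)[(0.164)² + (1.04)²] = 0.46834 kg m^2; centre at d = 0.725 m, so the parallel axis theorem gives I = 0.46834 + (5.07)(0.725)² = 3.1333 kg m^2.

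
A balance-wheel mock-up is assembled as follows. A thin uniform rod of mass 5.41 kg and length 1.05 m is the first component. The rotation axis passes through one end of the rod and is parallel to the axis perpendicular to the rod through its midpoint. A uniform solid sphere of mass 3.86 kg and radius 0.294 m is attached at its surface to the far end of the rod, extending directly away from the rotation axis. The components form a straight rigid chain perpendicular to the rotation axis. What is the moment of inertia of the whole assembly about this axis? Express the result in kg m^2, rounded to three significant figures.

Thin rod: I_cm = (1/12)ML² = (1/12)(5.41)(1.05)² = 0.49704 kg m^2; centre at d = 0.525 m, so I = I_cm + Md² gives I = 0.49704 + (5.41)(0.525)² = 1.9882 kg m^2.
Solid sphere: I_cm = (2/5)MR² = (2/5)(3.86)(0.294)² = 0.13346 kg m^2; centre at d = 0.525 + 0.525 + 0.294 = 1.344 m, so I = I_cm + Md² gives I = 0.13346 + (3.86)(1.344)² = 7.1059 kg m^2.
Total I = 1.9882 + 7.1059 = 9.0941 kg m^2.

9.09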